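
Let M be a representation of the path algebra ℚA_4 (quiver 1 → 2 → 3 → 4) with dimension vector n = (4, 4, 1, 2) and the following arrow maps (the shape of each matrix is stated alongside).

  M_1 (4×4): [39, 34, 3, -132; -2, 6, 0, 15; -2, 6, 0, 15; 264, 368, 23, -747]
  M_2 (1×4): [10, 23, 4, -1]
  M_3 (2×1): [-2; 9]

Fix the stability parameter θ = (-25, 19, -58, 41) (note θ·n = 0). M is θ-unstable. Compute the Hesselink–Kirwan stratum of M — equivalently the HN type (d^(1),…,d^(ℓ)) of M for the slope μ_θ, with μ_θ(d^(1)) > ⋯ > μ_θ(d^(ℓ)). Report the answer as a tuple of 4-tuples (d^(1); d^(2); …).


Interval decomposition of M: I[1,1], I[1,2]^2, I[1,4], I[2,2], I[4,4].
HN type (ℓ=4): μ^(1)=41; μ^(2)=19; μ^(3)=-39/2; μ^(4)=-25

((0, 0, 0, 2); (0, 3, 0, 0); (0, 1, 1, 0); (4, 0, 0, 0))


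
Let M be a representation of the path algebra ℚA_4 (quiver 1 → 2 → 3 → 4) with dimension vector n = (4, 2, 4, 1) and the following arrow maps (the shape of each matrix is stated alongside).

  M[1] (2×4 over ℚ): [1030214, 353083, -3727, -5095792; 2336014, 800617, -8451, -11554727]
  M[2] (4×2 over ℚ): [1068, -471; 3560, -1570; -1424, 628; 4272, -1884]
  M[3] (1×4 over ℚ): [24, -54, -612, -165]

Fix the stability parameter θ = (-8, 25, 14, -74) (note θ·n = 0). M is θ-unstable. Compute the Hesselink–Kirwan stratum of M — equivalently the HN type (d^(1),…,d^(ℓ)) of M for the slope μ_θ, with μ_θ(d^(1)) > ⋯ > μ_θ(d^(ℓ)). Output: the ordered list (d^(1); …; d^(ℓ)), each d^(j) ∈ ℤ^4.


Via rank(M_{q-1}∘⋯∘M_p): M ≅ I[1,1]^2, I[1,2], I[1,3], I[3,3]^2, I[3,4].
μ_θ-semistable layers: μ^(1)=25; μ^(2)=39/2; μ^(3)=14; μ^(4)=-8; μ^(5)=-30

((0, 1, 0, 0); (0, 1, 1, 0); (0, 0, 2, 0); (4, 0, 0, 0); (0, 0, 1, 1))


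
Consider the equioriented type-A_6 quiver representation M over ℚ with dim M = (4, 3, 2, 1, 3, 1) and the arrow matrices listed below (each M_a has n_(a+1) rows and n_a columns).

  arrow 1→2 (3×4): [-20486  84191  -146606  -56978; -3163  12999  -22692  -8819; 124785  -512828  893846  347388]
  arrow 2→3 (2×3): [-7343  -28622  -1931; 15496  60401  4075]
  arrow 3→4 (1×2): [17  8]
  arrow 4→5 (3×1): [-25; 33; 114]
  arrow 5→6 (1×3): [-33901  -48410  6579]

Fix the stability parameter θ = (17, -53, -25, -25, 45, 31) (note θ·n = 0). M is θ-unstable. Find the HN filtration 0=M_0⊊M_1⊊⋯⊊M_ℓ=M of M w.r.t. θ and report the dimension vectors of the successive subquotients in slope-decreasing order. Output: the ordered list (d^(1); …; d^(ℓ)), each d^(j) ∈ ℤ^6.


Via rank(M_{q-1}∘⋯∘M_p): M ≅ I[1,1], I[1,2], I[1,3], I[1,6], I[5,5]^2.
μ_θ-semistable layers: μ^(1)=45; μ^(2)=38; μ^(3)=17; μ^(4)=-18; μ^(5)=-61/3; μ^(6)=-43/2

((0, 0, 0, 0, 2, 0); (0, 0, 0, 0, 1, 1); (1, 0, 0, 0, 0, 0); (1, 1, 0, 0, 0, 0); (1, 1, 1, 0, 0, 0); (1, 1, 1, 1, 0, 0))


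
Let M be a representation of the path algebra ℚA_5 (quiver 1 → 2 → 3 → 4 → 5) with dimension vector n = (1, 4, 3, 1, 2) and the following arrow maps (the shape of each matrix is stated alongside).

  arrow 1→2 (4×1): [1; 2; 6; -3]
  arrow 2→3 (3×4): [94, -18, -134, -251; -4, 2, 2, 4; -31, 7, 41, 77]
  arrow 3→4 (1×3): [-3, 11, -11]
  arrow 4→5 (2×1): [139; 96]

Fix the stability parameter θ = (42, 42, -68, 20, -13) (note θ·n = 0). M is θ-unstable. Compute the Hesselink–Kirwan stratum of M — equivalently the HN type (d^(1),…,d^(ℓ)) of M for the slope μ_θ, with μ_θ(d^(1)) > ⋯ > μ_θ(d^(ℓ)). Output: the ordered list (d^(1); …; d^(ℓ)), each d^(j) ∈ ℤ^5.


Interval decomposition of M: I[1,5], I[2,2], I[2,3]^2, I[5,5].
HN type (ℓ=3): μ^(1)=42; μ^(2)=23/5; μ^(3)=-13

((0, 1, 0, 0, 0); (1, 1, 1, 1, 1); (0, 2, 2, 0, 1))


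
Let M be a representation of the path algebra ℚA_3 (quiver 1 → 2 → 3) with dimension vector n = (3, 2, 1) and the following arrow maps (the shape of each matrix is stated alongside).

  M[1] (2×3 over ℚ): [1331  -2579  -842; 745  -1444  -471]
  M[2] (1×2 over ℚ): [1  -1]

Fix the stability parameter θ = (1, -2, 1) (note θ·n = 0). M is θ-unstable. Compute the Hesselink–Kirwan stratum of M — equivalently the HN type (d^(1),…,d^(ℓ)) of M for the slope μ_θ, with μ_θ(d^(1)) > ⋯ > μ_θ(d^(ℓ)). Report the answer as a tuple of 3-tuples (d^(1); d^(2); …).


Barcode: M ≅ I[1,1], I[1,2], I[1,3]. HN layers by μ_θ (2 steps, strictly decreasing):
  μ^(1)=1; μ^(2)=-1/2

((1, 0, 1); (2, 2, 0))


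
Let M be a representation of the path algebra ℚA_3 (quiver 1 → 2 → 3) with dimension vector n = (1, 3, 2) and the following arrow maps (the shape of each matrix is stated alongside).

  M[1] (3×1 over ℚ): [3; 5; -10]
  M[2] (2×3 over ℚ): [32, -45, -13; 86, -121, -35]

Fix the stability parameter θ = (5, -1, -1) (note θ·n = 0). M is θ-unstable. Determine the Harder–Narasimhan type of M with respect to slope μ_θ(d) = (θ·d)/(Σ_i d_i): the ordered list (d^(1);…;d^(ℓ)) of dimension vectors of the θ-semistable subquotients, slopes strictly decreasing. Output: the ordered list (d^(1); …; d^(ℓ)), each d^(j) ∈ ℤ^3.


Via rank(M_{q-1}∘⋯∘M_p): M ≅ I[1,3], I[2,2], I[2,3].
μ_θ-semistable layers: μ^(1)=1; μ^(2)=-1

((1, 1, 1); (0, 2, 1))


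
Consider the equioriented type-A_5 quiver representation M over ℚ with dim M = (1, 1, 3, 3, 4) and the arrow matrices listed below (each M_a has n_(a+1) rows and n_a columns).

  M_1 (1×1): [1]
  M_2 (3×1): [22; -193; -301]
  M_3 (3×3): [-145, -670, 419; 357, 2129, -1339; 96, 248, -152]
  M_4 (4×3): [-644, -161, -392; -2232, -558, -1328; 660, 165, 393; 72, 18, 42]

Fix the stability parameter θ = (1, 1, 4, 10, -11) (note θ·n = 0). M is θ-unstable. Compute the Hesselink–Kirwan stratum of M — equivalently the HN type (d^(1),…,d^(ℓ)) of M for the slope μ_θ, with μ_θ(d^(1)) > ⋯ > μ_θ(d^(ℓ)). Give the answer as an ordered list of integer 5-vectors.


Interval decomposition of M: I[1,4], I[3,5]^2, I[5,5]^2.
HN type (ℓ=4): μ^(1)=10; μ^(2)=4; μ^(3)=1; μ^(4)=-11

((0, 0, 0, 1, 0); (0, 0, 1, 0, 0); (1, 1, 2, 2, 2); (0, 0, 0, 0, 2))


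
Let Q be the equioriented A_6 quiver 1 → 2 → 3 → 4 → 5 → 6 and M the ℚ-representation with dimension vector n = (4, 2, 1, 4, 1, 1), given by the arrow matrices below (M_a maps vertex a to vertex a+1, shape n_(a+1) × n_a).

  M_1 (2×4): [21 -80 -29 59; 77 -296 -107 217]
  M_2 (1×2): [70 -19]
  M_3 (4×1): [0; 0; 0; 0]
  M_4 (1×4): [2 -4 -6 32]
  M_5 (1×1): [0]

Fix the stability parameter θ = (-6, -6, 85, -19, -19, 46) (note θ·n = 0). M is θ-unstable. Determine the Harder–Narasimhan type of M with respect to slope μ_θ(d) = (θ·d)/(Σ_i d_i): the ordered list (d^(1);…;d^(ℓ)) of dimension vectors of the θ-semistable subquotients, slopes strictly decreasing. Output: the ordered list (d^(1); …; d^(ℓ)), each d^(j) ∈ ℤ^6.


Via rank(M_{q-1}∘⋯∘M_p): M ≅ I[1,1]^2, I[1,2], I[1,3], I[4,4]^3, I[4,5], I[6,6].
μ_θ-semistable layers: μ^(1)=85; μ^(2)=46; μ^(3)=-6; μ^(4)=-19

((0, 0, 1, 0, 0, 0); (0, 0, 0, 0, 0, 1); (4, 2, 0, 0, 0, 0); (0, 0, 0, 4, 1, 0))


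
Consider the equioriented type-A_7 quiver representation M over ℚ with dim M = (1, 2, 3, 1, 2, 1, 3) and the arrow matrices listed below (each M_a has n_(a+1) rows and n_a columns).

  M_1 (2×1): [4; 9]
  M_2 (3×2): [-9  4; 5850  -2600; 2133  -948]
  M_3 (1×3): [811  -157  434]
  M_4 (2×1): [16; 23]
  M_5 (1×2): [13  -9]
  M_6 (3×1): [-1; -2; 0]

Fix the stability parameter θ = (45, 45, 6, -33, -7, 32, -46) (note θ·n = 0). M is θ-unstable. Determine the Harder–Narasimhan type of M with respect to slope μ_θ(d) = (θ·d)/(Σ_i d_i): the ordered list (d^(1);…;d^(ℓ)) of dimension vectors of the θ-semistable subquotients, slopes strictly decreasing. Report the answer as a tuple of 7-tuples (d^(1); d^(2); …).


Barcode: M ≅ I[1,2], I[2,7], I[3,3]^2, I[5,5], I[7,7]^2. HN layers by μ_θ (5 steps, strictly decreasing):
  μ^(1)=45; μ^(2)=6; μ^(3)=-1/2; μ^(4)=-7; μ^(5)=-46

((1, 1, 0, 0, 0, 0, 0); (0, 0, 2, 0, 0, 0, 0); (0, 1, 1, 1, 1, 1, 1); (0, 0, 0, 0, 1, 0, 0); (0, 0, 0, 0, 0, 0, 2))


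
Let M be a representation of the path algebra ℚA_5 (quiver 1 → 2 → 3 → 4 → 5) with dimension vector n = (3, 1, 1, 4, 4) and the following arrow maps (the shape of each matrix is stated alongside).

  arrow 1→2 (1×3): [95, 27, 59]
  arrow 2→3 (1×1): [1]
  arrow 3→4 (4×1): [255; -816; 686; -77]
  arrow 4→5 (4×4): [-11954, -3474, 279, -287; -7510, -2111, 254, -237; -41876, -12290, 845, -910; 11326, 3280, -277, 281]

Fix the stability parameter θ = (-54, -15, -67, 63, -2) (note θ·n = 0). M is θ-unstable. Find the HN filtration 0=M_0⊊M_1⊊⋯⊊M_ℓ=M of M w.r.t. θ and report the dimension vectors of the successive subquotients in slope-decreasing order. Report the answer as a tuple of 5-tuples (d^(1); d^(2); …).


Interval decomposition of M: I[1,1]^2, I[1,5], I[4,4], I[4,5]^2, I[5,5].
HN type (ℓ=5): μ^(1)=63; μ^(2)=61/2; μ^(3)=-2; μ^(4)=-41; μ^(5)=-54

((0, 0, 0, 1, 0); (0, 0, 0, 3, 3); (0, 0, 0, 0, 1); (0, 1, 1, 0, 0); (3, 0, 0, 0, 0))


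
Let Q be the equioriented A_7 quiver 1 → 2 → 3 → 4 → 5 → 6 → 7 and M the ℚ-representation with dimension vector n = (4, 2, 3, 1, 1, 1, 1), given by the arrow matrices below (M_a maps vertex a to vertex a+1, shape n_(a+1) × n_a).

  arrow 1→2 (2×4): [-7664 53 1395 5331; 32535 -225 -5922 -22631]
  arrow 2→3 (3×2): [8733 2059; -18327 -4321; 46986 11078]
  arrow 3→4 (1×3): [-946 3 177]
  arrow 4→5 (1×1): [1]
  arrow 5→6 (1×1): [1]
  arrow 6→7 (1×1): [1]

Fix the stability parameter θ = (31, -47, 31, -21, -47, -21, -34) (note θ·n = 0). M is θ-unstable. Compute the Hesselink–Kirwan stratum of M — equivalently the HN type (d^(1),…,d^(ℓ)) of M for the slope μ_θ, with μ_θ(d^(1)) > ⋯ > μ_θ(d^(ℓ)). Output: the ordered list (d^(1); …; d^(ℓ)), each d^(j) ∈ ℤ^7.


Via rank(M_{q-1}∘⋯∘M_p): M ≅ I[1,1]^2, I[1,2], I[1,7], I[3,3]^2.
μ_θ-semistable layers: μ^(1)=31; μ^(2)=-8; μ^(3)=-108/7

((2, 0, 2, 0, 0, 0, 0); (1, 1, 0, 0, 0, 0, 0); (1, 1, 1, 1, 1, 1, 1))


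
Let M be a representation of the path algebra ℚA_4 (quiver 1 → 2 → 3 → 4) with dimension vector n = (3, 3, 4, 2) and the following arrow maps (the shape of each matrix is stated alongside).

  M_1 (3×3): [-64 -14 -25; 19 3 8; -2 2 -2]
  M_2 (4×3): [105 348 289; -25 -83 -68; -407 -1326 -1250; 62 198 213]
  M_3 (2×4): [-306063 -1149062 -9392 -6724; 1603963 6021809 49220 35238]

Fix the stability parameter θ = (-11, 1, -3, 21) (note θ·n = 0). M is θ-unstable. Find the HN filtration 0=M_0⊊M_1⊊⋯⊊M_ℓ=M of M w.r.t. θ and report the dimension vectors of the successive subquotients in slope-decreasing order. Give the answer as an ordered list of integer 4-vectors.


Via rank(M_{q-1}∘⋯∘M_p): M ≅ I[1,1], I[1,4]^2, I[2,3], I[3,3].
μ_θ-semistable layers: μ^(1)=21; μ^(2)=-1; μ^(3)=-3; μ^(4)=-11

((0, 0, 0, 2); (0, 3, 3, 0); (0, 0, 1, 0); (3, 0, 0, 0))


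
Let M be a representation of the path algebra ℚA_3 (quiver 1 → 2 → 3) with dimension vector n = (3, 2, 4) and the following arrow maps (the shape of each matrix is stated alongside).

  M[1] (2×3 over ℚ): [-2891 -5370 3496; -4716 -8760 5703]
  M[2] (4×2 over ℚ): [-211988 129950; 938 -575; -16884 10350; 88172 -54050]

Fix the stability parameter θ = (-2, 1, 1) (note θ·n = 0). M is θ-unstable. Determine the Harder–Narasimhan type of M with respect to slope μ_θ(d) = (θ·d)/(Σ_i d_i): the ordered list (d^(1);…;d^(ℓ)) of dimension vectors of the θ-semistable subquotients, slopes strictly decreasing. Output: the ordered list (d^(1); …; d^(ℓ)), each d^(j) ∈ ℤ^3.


Via rank(M_{q-1}∘⋯∘M_p): M ≅ I[1,1], I[1,2], I[1,3], I[3,3]^3.
μ_θ-semistable layers: μ^(1)=1; μ^(2)=-2

((0, 2, 4); (3, 0, 0))


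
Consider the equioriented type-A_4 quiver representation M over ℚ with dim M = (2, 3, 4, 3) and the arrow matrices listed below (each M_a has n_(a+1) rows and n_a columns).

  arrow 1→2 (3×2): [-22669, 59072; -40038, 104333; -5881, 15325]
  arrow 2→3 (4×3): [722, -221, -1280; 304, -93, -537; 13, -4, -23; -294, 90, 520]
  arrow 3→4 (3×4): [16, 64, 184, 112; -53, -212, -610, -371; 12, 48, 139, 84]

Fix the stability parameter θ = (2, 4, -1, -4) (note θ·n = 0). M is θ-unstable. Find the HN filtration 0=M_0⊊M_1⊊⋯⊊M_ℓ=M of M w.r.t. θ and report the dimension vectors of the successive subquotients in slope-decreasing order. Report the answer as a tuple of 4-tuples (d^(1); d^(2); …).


Via rank(M_{q-1}∘⋯∘M_p): M ≅ I[1,3], I[1,4], I[2,4], I[3,3], I[4,4].
μ_θ-semistable layers: μ^(1)=5/3; μ^(2)=1/4; μ^(3)=-1/3; μ^(4)=-1; μ^(5)=-4

((1, 1, 1, 0); (1, 1, 1, 1); (0, 1, 1, 1); (0, 0, 1, 0); (0, 0, 0, 1))


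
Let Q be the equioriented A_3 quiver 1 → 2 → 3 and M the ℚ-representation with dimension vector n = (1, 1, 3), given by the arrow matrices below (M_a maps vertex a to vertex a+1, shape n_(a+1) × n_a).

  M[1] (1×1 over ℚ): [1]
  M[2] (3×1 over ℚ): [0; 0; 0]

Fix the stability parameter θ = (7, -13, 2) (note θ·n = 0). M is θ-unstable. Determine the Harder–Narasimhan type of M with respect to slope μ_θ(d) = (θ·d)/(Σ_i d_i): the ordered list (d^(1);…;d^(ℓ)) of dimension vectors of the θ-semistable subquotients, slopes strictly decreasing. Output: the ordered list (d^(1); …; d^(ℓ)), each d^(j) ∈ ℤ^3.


Interval decomposition of M: I[1,2], I[3,3]^3.
HN type (ℓ=2): μ^(1)=2; μ^(2)=-3

((0, 0, 3); (1, 1, 0))


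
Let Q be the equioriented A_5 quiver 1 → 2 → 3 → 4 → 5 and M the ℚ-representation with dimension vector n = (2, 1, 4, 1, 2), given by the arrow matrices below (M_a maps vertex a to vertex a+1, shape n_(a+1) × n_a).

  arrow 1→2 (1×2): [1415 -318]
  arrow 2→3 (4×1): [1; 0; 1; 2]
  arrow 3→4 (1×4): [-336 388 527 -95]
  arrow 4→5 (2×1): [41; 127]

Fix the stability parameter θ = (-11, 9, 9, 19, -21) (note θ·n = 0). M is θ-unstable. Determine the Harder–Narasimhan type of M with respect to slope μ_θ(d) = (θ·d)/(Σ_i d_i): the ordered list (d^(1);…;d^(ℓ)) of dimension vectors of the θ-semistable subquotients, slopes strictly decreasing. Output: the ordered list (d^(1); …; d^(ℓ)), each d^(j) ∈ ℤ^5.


Interval decomposition of M: I[1,1], I[1,5], I[3,3]^3, I[5,5].
HN type (ℓ=4): μ^(1)=9; μ^(2)=4; μ^(3)=-11; μ^(4)=-21

((0, 0, 3, 0, 0); (0, 1, 1, 1, 1); (2, 0, 0, 0, 0); (0, 0, 0, 0, 1))


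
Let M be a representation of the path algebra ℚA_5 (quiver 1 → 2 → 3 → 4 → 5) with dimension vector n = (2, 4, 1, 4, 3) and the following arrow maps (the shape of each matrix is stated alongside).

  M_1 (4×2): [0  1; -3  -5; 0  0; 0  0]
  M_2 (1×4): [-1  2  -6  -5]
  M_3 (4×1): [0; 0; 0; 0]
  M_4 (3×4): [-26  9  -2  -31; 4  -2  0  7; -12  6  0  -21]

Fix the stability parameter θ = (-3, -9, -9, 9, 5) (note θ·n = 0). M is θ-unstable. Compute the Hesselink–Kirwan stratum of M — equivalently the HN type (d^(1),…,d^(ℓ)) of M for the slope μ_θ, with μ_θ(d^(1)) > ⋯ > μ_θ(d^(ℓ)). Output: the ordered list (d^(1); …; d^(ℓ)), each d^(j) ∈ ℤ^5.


Barcode: M ≅ I[1,2], I[1,3], I[2,2]^2, I[4,4]^2, I[4,5]^2, I[5,5]. HN layers by μ_θ (6 steps, strictly decreasing):
  μ^(1)=9; μ^(2)=7; μ^(3)=5; μ^(4)=-6; μ^(5)=-7; μ^(6)=-9

((0, 0, 0, 2, 0); (0, 0, 0, 2, 2); (0, 0, 0, 0, 1); (1, 1, 0, 0, 0); (1, 1, 1, 0, 0); (0, 2, 0, 0, 0))


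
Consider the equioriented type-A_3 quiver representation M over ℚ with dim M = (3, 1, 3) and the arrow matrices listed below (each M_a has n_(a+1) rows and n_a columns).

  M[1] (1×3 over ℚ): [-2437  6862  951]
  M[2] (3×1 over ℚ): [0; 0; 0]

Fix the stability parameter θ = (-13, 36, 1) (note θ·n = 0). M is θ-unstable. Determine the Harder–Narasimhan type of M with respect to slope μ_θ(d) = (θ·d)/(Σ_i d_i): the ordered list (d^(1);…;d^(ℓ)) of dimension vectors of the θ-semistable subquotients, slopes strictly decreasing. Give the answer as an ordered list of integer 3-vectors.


Barcode: M ≅ I[1,1]^2, I[1,2], I[3,3]^3. HN layers by μ_θ (3 steps, strictly decreasing):
  μ^(1)=36; μ^(2)=1; μ^(3)=-13

((0, 1, 0); (0, 0, 3); (3, 0, 0))


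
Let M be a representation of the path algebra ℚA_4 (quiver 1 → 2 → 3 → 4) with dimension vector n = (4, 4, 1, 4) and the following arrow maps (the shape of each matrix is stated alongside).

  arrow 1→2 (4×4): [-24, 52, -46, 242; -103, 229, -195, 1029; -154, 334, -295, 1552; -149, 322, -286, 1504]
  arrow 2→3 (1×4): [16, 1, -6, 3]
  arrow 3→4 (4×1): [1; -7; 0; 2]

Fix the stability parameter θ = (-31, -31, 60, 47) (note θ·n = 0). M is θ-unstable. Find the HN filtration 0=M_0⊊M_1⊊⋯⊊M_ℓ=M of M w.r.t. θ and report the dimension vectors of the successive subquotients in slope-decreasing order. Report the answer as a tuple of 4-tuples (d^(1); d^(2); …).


Interval decomposition of M: I[1,2]^3, I[1,4], I[4,4]^3.
HN type (ℓ=3): μ^(1)=107/2; μ^(2)=47; μ^(3)=-31

((0, 0, 1, 1); (0, 0, 0, 3); (4, 4, 0, 0))


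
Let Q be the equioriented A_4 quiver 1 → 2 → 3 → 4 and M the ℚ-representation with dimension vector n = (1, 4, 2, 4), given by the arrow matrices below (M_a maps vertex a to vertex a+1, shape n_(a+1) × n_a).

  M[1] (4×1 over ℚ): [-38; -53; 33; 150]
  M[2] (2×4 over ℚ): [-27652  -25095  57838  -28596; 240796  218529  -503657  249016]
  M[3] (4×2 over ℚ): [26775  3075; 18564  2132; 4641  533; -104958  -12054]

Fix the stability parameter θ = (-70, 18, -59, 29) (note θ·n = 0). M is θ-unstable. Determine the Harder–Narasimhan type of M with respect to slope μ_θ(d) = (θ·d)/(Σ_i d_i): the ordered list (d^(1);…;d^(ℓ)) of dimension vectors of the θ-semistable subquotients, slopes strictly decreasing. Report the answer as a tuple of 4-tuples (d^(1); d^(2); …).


Via rank(M_{q-1}∘⋯∘M_p): M ≅ I[1,4], I[2,2]^2, I[2,3], I[4,4]^3.
μ_θ-semistable layers: μ^(1)=29; μ^(2)=18; μ^(3)=-41/2; μ^(4)=-70

((0, 0, 0, 4); (0, 2, 0, 0); (0, 2, 2, 0); (1, 0, 0, 0))


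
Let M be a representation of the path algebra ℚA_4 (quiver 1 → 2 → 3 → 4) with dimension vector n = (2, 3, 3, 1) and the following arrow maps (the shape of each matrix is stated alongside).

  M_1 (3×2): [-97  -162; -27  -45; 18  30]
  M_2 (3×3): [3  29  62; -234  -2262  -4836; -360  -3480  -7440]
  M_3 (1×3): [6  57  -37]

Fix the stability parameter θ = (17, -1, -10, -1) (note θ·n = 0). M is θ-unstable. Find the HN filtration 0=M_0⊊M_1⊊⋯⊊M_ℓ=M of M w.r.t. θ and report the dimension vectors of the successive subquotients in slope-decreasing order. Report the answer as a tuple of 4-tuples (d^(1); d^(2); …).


Interval decomposition of M: I[1,2], I[1,3], I[2,2], I[3,3], I[3,4].
HN type (ℓ=4): μ^(1)=8; μ^(2)=2; μ^(3)=-1; μ^(4)=-10

((1, 1, 0, 0); (1, 1, 1, 0); (0, 1, 0, 1); (0, 0, 2, 0))


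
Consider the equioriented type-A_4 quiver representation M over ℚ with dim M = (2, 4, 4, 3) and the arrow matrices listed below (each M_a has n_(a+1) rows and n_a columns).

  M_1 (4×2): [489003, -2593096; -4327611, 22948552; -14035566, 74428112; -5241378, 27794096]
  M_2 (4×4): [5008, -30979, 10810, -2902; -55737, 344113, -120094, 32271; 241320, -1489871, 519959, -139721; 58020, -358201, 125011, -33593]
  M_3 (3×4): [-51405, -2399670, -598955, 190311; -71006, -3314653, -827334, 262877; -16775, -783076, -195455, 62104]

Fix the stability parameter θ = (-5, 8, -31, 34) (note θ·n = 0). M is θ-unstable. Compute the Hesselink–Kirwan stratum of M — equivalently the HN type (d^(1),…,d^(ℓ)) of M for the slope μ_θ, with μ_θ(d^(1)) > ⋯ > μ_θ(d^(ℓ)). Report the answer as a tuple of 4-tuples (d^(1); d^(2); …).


Via rank(M_{q-1}∘⋯∘M_p): M ≅ I[1,1], I[1,4], I[2,2], I[2,4]^2, I[3,3].
μ_θ-semistable layers: μ^(1)=34; μ^(2)=8; μ^(3)=-5; μ^(4)=-28/3; μ^(5)=-23/2; μ^(6)=-31

((0, 0, 0, 3); (0, 1, 0, 0); (1, 0, 0, 0); (1, 1, 1, 0); (0, 2, 2, 0); (0, 0, 1, 0))


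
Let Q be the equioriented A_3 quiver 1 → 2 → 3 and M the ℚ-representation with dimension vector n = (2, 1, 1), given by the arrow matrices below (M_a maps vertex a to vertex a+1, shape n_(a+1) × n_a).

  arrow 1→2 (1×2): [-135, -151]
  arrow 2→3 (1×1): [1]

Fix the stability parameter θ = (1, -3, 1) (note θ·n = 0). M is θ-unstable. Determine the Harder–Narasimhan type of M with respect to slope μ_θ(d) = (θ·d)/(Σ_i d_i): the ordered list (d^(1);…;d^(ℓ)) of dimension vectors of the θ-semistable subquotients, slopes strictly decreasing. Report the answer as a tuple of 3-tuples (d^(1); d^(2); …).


Via rank(M_{q-1}∘⋯∘M_p): M ≅ I[1,1], I[1,3].
μ_θ-semistable layers: μ^(1)=1; μ^(2)=-1

((1, 0, 1); (1, 1, 0))


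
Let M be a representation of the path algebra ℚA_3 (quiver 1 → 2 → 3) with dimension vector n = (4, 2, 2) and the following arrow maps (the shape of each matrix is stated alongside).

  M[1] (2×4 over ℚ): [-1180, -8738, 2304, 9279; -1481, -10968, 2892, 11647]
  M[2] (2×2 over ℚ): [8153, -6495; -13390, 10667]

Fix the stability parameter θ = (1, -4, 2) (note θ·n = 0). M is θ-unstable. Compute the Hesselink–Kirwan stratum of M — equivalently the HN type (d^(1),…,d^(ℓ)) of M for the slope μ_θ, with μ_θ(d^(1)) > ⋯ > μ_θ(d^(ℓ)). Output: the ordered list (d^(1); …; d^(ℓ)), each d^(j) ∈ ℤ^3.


Via rank(M_{q-1}∘⋯∘M_p): M ≅ I[1,1]^2, I[1,3]^2.
μ_θ-semistable layers: μ^(1)=2; μ^(2)=1; μ^(3)=-3/2

((0, 0, 2); (2, 0, 0); (2, 2, 0))


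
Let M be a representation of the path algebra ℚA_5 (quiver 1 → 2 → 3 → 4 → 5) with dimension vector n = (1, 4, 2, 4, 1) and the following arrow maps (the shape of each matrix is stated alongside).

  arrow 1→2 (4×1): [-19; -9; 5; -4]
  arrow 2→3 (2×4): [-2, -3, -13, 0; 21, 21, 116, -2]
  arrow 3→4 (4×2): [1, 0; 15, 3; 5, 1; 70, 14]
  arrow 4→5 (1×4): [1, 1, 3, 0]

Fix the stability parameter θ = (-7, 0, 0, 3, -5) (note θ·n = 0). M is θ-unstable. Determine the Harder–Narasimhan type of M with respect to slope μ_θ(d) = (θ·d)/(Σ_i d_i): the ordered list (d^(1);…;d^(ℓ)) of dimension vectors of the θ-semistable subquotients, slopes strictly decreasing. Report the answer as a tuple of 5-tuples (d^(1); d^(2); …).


Interval decomposition of M: I[1,2], I[2,2], I[2,4], I[2,5], I[4,4]^2.
HN type (ℓ=4): μ^(1)=3; μ^(2)=0; μ^(3)=-1/2; μ^(4)=-7

((0, 0, 0, 3, 0); (0, 3, 1, 0, 0); (0, 1, 1, 1, 1); (1, 0, 0, 0, 0))


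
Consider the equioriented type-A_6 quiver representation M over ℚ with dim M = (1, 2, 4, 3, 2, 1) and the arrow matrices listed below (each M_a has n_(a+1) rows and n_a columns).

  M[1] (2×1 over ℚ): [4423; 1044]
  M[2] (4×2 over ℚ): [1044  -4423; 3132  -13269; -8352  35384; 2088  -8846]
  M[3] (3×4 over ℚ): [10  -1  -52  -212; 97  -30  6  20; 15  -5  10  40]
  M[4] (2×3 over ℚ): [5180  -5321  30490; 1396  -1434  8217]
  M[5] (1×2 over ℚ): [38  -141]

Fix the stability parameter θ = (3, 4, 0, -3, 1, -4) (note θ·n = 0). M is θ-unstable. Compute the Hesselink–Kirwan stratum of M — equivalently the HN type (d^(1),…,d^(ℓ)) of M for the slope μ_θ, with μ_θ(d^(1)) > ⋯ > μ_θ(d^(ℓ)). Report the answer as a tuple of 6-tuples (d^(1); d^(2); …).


Barcode: M ≅ I[1,2], I[2,5], I[3,3]^2, I[3,6], I[4,4]. HN layers by μ_θ (7 steps, strictly decreasing):
  μ^(1)=4; μ^(2)=3; μ^(3)=1; μ^(4)=1/3; μ^(5)=0; μ^(6)=-3/2; μ^(7)=-3

((0, 1, 0, 0, 0, 0); (1, 0, 0, 0, 0, 0); (0, 0, 0, 0, 1, 0); (0, 1, 1, 1, 0, 0); (0, 0, 2, 0, 0, 0); (0, 0, 1, 1, 1, 1); (0, 0, 0, 1, 0, 0))


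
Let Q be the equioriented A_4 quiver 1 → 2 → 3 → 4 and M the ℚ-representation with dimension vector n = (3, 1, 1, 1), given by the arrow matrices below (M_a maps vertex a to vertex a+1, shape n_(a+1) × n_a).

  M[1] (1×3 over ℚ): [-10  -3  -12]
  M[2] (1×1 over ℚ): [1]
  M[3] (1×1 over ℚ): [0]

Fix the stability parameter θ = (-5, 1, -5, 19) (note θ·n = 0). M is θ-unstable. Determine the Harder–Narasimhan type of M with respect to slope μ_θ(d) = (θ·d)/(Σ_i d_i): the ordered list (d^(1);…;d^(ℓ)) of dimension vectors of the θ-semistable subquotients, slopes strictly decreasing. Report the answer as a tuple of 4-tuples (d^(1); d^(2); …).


Barcode: M ≅ I[1,1]^2, I[1,3], I[4,4]. HN layers by μ_θ (3 steps, strictly decreasing):
  μ^(1)=19; μ^(2)=-2; μ^(3)=-5

((0, 0, 0, 1); (0, 1, 1, 0); (3, 0, 0, 0))


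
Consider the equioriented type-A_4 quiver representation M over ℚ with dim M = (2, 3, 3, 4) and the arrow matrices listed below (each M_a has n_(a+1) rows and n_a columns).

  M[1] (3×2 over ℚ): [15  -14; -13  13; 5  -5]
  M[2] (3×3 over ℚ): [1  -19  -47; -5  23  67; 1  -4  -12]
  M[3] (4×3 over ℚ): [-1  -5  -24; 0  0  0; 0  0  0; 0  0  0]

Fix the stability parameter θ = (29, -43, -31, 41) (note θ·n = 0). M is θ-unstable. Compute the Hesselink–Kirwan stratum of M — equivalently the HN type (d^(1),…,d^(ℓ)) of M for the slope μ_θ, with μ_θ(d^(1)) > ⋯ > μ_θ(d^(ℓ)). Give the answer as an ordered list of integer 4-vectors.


Barcode: M ≅ I[1,3]^2, I[2,2], I[3,4], I[4,4]^3. HN layers by μ_θ (4 steps, strictly decreasing):
  μ^(1)=41; μ^(2)=-15; μ^(3)=-31; μ^(4)=-43

((0, 0, 0, 4); (2, 2, 2, 0); (0, 0, 1, 0); (0, 1, 0, 0))


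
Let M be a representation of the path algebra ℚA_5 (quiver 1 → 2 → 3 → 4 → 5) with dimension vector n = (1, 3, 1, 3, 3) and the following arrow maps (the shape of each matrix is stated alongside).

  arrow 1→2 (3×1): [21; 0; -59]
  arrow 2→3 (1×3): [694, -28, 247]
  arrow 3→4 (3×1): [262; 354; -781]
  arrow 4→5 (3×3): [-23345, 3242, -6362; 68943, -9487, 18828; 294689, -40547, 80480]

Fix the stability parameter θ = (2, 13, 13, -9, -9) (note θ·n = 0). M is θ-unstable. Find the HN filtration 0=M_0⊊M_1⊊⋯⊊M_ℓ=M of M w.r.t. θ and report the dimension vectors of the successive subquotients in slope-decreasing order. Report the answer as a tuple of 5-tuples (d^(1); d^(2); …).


Barcode: M ≅ I[1,4], I[2,2]^2, I[4,5]^2, I[5,5]. HN layers by μ_θ (4 steps, strictly decreasing):
  μ^(1)=13; μ^(2)=17/3; μ^(3)=2; μ^(4)=-9

((0, 2, 0, 0, 0); (0, 1, 1, 1, 0); (1, 0, 0, 0, 0); (0, 0, 0, 2, 3))


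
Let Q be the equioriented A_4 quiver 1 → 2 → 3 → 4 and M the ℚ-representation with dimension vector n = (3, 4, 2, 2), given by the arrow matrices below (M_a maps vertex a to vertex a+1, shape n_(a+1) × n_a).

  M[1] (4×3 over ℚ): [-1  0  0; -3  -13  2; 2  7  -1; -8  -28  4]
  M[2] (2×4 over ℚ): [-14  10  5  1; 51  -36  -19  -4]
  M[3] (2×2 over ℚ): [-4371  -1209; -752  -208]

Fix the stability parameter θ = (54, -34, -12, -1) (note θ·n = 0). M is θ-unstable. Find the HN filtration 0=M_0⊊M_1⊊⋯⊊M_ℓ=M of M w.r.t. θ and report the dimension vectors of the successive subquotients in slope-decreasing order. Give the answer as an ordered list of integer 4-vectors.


Via rank(M_{q-1}∘⋯∘M_p): M ≅ I[1,2], I[1,3], I[1,4], I[2,2], I[4,4].
μ_θ-semistable layers: μ^(1)=10; μ^(2)=8/3; μ^(3)=7/4; μ^(4)=-1; μ^(5)=-34

((1, 1, 0, 0); (1, 1, 1, 0); (1, 1, 1, 1); (0, 0, 0, 1); (0, 1, 0, 0))


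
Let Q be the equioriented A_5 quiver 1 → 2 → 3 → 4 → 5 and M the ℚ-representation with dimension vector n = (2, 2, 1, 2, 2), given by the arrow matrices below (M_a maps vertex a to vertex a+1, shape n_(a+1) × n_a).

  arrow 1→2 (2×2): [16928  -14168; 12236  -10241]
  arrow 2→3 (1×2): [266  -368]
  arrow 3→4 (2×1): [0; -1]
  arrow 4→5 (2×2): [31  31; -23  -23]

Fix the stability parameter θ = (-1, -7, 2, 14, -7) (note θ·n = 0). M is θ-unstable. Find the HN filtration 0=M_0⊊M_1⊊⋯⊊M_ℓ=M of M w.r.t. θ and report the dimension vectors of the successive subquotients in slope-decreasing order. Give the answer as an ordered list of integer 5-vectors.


Interval decomposition of M: I[1,1], I[1,2], I[2,5], I[4,4], I[5,5].
HN type (ℓ=6): μ^(1)=14; μ^(2)=7/2; μ^(3)=2; μ^(4)=-1; μ^(5)=-4; μ^(6)=-7

((0, 0, 0, 1, 0); (0, 0, 0, 1, 1); (0, 0, 1, 0, 0); (1, 0, 0, 0, 0); (1, 1, 0, 0, 0); (0, 1, 0, 0, 1))


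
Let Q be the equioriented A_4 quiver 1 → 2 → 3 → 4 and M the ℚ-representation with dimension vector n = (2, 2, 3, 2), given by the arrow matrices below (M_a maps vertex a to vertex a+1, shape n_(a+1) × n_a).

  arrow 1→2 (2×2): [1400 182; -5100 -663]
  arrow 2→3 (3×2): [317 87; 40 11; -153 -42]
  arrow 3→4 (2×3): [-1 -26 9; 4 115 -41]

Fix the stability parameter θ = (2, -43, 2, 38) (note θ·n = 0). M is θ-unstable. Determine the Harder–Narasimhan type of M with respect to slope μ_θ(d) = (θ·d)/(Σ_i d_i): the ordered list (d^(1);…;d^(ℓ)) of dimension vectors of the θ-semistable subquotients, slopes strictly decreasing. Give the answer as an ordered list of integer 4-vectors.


Via rank(M_{q-1}∘⋯∘M_p): M ≅ I[1,1], I[1,4], I[2,4], I[3,3].
μ_θ-semistable layers: μ^(1)=38; μ^(2)=2; μ^(3)=-41/2; μ^(4)=-43

((0, 0, 0, 2); (1, 0, 3, 0); (1, 1, 0, 0); (0, 1, 0, 0))


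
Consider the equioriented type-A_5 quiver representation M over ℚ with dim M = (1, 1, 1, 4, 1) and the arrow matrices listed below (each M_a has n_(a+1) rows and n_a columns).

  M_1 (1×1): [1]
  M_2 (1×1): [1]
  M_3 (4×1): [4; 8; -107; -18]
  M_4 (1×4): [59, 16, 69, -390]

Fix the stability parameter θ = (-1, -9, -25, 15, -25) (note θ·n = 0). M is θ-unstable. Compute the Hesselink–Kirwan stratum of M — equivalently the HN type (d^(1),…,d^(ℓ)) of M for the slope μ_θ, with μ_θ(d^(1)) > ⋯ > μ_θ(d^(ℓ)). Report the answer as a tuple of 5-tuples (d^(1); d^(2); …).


Via rank(M_{q-1}∘⋯∘M_p): M ≅ I[1,5], I[4,4]^3.
μ_θ-semistable layers: μ^(1)=15; μ^(2)=-5; μ^(3)=-35/3

((0, 0, 0, 3, 0); (0, 0, 0, 1, 1); (1, 1, 1, 0, 0))


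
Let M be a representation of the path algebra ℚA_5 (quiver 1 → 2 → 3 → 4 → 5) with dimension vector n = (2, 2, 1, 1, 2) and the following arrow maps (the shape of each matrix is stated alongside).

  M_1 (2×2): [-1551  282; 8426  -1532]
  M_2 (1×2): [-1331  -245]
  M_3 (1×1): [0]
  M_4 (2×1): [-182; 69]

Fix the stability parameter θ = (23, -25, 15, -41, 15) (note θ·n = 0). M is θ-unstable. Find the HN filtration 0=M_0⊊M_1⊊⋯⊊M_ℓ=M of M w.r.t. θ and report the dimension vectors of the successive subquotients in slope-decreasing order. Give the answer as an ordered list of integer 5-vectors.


Via rank(M_{q-1}∘⋯∘M_p): M ≅ I[1,1], I[1,3], I[2,2], I[4,5], I[5,5].
μ_θ-semistable layers: μ^(1)=23; μ^(2)=15; μ^(3)=-1; μ^(4)=-25; μ^(5)=-41

((1, 0, 0, 0, 0); (0, 0, 1, 0, 2); (1, 1, 0, 0, 0); (0, 1, 0, 0, 0); (0, 0, 0, 1, 0))


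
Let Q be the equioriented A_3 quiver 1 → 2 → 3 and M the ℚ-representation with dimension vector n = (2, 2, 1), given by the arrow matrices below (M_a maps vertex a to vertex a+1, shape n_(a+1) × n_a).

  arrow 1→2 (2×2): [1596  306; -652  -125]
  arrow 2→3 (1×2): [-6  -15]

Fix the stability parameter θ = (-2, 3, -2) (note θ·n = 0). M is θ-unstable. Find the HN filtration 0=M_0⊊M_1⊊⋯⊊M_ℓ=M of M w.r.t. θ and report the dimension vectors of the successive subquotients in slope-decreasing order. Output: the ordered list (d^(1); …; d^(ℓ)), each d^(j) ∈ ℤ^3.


Interval decomposition of M: I[1,2], I[1,3].
HN type (ℓ=3): μ^(1)=3; μ^(2)=1/2; μ^(3)=-2

((0, 1, 0); (0, 1, 1); (2, 0, 0))


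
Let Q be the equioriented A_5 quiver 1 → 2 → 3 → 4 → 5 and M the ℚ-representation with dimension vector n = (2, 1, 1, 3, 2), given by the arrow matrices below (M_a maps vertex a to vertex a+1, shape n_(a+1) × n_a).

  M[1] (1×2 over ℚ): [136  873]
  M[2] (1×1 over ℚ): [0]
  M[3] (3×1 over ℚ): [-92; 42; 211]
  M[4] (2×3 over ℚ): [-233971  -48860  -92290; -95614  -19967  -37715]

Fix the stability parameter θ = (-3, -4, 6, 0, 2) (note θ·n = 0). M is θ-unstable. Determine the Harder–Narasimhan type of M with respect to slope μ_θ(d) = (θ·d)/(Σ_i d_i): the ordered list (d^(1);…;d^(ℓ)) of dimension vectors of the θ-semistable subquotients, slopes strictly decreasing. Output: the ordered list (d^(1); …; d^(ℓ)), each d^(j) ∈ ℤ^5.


Barcode: M ≅ I[1,1], I[1,2], I[3,5], I[4,4], I[4,5]. HN layers by μ_θ (5 steps, strictly decreasing):
  μ^(1)=8/3; μ^(2)=2; μ^(3)=0; μ^(4)=-3; μ^(5)=-7/2

((0, 0, 1, 1, 1); (0, 0, 0, 0, 1); (0, 0, 0, 2, 0); (1, 0, 0, 0, 0); (1, 1, 0, 0, 0))


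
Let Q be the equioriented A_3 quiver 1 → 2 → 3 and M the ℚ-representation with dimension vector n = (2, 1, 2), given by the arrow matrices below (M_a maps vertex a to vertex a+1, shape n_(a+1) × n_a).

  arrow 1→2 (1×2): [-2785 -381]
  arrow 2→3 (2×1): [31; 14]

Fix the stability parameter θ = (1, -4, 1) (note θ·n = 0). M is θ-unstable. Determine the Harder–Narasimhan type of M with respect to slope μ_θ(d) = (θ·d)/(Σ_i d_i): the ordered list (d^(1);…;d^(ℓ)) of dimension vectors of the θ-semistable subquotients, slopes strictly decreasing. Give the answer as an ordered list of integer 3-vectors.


Interval decomposition of M: I[1,1], I[1,3], I[3,3].
HN type (ℓ=2): μ^(1)=1; μ^(2)=-3/2

((1, 0, 2); (1, 1, 0))


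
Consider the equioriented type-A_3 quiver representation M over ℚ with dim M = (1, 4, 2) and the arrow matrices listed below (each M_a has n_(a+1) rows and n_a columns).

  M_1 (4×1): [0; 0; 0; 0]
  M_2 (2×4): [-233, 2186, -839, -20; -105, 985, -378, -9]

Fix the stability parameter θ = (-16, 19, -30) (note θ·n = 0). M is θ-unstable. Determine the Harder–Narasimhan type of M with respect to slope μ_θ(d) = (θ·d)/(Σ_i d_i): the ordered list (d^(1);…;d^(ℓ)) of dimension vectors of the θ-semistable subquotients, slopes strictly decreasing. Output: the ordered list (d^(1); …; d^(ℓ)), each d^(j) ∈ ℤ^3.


Barcode: M ≅ I[1,1], I[2,2]^2, I[2,3]^2. HN layers by μ_θ (3 steps, strictly decreasing):
  μ^(1)=19; μ^(2)=-11/2; μ^(3)=-16

((0, 2, 0); (0, 2, 2); (1, 0, 0))


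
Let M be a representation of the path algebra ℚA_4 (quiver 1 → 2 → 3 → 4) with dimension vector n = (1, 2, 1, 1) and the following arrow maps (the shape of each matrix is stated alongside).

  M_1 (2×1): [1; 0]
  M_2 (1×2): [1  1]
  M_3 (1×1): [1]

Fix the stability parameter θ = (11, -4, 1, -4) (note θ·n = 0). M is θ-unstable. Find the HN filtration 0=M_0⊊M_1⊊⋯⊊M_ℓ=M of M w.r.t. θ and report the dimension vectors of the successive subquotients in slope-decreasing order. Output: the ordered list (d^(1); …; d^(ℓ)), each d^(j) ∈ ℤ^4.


Barcode: M ≅ I[1,4], I[2,2]. HN layers by μ_θ (2 steps, strictly decreasing):
  μ^(1)=1; μ^(2)=-4

((1, 1, 1, 1); (0, 1, 0, 0))


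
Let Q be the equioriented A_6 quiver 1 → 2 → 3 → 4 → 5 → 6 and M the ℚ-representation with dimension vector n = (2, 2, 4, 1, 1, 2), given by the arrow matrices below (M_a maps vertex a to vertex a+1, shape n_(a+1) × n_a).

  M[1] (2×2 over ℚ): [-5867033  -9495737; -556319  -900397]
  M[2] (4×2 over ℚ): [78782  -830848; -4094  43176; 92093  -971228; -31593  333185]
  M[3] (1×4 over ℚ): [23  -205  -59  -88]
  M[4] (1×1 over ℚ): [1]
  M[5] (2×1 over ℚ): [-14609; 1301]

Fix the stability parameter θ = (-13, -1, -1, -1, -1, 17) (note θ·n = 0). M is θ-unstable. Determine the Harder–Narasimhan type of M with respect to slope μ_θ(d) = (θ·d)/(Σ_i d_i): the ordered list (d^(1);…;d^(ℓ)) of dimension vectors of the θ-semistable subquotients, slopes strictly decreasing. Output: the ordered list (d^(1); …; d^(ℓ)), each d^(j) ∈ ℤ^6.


Via rank(M_{q-1}∘⋯∘M_p): M ≅ I[1,3], I[1,6], I[3,3]^2, I[6,6].
μ_θ-semistable layers: μ^(1)=17; μ^(2)=-1; μ^(3)=-13

((0, 0, 0, 0, 0, 2); (0, 2, 4, 1, 1, 0); (2, 0, 0, 0, 0, 0))


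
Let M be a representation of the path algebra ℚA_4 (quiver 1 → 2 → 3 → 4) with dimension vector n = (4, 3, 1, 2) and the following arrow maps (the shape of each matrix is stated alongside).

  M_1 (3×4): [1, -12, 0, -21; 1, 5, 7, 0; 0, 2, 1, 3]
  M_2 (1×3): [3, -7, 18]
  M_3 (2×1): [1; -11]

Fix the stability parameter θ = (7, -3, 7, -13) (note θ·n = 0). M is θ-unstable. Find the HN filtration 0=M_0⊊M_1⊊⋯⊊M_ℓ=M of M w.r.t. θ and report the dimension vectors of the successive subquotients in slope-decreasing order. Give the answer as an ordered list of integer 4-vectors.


Interval decomposition of M: I[1,1], I[1,2]^2, I[1,4], I[4,4].
HN type (ℓ=4): μ^(1)=7; μ^(2)=2; μ^(3)=-1/2; μ^(4)=-13

((1, 0, 0, 0); (2, 2, 0, 0); (1, 1, 1, 1); (0, 0, 0, 1))


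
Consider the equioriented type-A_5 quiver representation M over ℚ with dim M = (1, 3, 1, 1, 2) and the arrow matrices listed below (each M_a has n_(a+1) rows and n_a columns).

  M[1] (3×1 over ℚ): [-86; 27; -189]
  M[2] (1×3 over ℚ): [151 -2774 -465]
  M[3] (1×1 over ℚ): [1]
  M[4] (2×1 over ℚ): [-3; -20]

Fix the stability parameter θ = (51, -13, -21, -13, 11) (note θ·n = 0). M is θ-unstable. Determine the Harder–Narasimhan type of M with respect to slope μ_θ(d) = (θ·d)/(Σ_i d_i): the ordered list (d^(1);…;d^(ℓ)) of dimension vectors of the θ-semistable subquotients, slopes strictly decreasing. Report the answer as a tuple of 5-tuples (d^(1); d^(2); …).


Via rank(M_{q-1}∘⋯∘M_p): M ≅ I[1,5], I[2,2]^2, I[5,5].
μ_θ-semistable layers: μ^(1)=11; μ^(2)=1; μ^(3)=-13

((0, 0, 0, 0, 2); (1, 1, 1, 1, 0); (0, 2, 0, 0, 0))


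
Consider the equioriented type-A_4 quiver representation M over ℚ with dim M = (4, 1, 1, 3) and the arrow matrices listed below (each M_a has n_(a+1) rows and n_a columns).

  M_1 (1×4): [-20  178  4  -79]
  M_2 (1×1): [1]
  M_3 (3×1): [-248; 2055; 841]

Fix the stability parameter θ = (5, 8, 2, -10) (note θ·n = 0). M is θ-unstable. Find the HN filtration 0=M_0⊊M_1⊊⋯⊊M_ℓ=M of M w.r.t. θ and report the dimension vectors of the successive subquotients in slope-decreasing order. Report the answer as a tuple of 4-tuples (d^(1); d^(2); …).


Via rank(M_{q-1}∘⋯∘M_p): M ≅ I[1,1]^3, I[1,4], I[4,4]^2.
μ_θ-semistable layers: μ^(1)=5; μ^(2)=5/4; μ^(3)=-10

((3, 0, 0, 0); (1, 1, 1, 1); (0, 0, 0, 2))


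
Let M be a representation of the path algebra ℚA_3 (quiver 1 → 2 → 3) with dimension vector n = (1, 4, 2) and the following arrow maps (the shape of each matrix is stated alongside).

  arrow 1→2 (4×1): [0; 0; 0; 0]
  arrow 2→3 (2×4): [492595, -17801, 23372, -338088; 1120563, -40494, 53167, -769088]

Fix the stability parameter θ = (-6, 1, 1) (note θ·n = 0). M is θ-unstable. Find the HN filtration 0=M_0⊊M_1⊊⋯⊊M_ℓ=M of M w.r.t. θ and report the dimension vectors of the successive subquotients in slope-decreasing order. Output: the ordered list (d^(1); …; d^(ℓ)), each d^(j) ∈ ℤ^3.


Via rank(M_{q-1}∘⋯∘M_p): M ≅ I[1,1], I[2,2]^2, I[2,3]^2.
μ_θ-semistable layers: μ^(1)=1; μ^(2)=-6

((0, 4, 2); (1, 0, 0))


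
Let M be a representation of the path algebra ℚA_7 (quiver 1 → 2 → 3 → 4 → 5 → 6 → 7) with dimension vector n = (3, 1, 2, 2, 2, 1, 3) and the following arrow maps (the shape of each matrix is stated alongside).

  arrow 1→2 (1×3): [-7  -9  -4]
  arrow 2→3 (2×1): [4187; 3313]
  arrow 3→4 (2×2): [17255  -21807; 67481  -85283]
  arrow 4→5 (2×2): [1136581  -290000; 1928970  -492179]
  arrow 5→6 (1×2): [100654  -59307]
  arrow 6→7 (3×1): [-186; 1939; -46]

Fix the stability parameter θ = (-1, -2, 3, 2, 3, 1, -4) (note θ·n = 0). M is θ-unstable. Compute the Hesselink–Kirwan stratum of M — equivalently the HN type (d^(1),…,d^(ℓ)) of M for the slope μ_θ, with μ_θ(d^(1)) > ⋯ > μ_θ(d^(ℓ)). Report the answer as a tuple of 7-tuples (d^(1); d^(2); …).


Via rank(M_{q-1}∘⋯∘M_p): M ≅ I[1,1]^2, I[1,5], I[3,7], I[7,7]^2.
μ_θ-semistable layers: μ^(1)=3; μ^(2)=5/2; μ^(3)=1; μ^(4)=-1; μ^(5)=-3/2; μ^(6)=-4

((0, 0, 0, 0, 1, 0, 0); (0, 0, 1, 1, 0, 0, 0); (0, 0, 1, 1, 1, 1, 1); (2, 0, 0, 0, 0, 0, 0); (1, 1, 0, 0, 0, 0, 0); (0, 0, 0, 0, 0, 0, 2))
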